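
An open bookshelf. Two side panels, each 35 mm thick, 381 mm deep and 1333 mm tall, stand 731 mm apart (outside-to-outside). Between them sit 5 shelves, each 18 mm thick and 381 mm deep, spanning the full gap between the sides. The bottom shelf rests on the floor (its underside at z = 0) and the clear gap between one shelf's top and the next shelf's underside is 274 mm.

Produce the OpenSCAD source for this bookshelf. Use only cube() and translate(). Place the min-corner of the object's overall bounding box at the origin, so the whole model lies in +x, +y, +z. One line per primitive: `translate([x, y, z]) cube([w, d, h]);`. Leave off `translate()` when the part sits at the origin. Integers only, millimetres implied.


cube([35, 381, 1333]);
translate([696, 0, 0]) cube([35, 381, 1333]);
translate([35, 0, 0]) cube([661, 381, 18]);
translate([35, 0, 292]) cube([661, 381, 18]);
translate([35, 0, 584]) cube([661, 381, 18]);
translate([35, 0, 876]) cube([661, 381, 18]);
translate([35, 0, 1168]) cube([661, 381, 18]);


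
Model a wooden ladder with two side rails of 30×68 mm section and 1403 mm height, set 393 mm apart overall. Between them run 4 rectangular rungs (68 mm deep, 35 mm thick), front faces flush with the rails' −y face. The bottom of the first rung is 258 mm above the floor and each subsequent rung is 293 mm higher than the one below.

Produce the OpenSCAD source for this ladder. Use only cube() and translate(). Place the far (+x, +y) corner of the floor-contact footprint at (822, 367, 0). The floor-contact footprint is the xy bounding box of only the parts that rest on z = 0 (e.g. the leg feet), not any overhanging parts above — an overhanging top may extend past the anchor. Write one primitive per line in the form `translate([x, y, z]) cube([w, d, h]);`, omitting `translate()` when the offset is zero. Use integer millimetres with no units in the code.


translate([429, 299, 0]) cube([30, 68, 1403]);
translate([792, 299, 0]) cube([30, 68, 1403]);
translate([459, 299, 258]) cube([333, 68, 35]);
translate([459, 299, 551]) cube([333, 68, 35]);
translate([459, 299, 844]) cube([333, 68, 35]);
translate([459, 299, 1137]) cube([333, 68, 35]);


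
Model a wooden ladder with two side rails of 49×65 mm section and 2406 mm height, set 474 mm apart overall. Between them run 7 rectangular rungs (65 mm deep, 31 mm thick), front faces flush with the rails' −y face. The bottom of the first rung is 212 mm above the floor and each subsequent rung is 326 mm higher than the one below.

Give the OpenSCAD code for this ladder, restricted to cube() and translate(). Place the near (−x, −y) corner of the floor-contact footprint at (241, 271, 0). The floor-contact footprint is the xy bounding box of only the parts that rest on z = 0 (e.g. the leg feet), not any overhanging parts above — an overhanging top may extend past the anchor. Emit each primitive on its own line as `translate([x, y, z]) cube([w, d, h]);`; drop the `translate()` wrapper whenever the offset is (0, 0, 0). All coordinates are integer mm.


// rung span = 474 - 2*49 = 376
// rung[k] z = 212 + k*326
translate([241, 271, 0]) cube([49, 65, 2406]);
translate([666, 271, 0]) cube([49, 65, 2406]);
translate([290, 271, 212]) cube([376, 65, 31]);
translate([290, 271, 538]) cube([376, 65, 31]);
translate([290, 271, 864]) cube([376, 65, 31]);
translate([290, 271, 1190]) cube([376, 65, 31]);
translate([290, 271, 1516]) cube([376, 65, 31]);
translate([290, 271, 1842]) cube([376, 65, 31]);
translate([290, 271, 2168]) cube([376, 65, 31]);


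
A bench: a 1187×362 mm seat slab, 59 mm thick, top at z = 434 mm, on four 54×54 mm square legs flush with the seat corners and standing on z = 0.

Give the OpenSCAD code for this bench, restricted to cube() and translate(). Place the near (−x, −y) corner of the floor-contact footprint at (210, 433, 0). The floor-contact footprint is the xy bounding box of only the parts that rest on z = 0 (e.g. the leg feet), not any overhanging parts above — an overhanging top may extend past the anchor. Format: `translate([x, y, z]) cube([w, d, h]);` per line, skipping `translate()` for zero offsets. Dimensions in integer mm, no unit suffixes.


translate([210, 433, 375]) cube([1187, 362, 59]);
translate([210, 433, 0]) cube([54, 54, 375]);
translate([210, 741, 0]) cube([54, 54, 375]);
translate([1343, 433, 0]) cube([54, 54, 375]);
translate([1343, 741, 0]) cube([54, 54, 375]);


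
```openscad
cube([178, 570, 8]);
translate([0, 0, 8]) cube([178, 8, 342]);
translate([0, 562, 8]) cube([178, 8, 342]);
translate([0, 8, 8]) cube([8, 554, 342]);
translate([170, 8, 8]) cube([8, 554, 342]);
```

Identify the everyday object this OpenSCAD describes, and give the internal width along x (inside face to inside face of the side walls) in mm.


An open box. The internal width is 162 mm.

A 178×570 base slab with four walls standing on it — an open box. The base is 178 mm wide and the walls are 8 mm thick, so the internal width is 178 − 2 × 8 = 162 mm.


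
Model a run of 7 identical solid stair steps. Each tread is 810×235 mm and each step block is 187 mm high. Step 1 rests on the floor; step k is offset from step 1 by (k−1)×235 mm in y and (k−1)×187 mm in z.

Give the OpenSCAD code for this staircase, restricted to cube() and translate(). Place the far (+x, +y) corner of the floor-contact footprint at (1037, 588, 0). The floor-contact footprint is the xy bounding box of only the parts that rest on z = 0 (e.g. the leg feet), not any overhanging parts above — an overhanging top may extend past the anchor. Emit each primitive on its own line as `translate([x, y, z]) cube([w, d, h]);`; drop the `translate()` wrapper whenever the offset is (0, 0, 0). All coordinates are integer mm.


translate([227, 353, 0]) cube([810, 235, 187]);
translate([227, 588, 187]) cube([810, 235, 187]);
translate([227, 823, 374]) cube([810, 235, 187]);
translate([227, 1058, 561]) cube([810, 235, 187]);
translate([227, 1293, 748]) cube([810, 235, 187]);
translate([227, 1528, 935]) cube([810, 235, 187]);
translate([227, 1763, 1122]) cube([810, 235, 187]);


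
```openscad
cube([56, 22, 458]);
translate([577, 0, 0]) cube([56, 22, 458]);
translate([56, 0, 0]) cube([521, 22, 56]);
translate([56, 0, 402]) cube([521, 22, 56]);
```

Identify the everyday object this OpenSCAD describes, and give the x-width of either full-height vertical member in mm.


A picture frame. The border width is 56 mm.

Four thin pieces enclosing a rectangular opening — a picture frame. The two full-height stiles are 458 mm tall; the top rail sits at z = 402 and is 56 mm tall, so the border above the opening is 458 − 402 = 56 mm, matching the stile x-width.


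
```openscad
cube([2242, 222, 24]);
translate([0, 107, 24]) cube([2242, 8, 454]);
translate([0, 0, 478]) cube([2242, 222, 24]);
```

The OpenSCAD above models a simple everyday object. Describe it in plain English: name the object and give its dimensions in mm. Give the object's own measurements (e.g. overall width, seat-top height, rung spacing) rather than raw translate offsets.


An I-beam lying along x, 2242 mm long. Overall section height 502 mm. Two flanges 222 mm wide (y) and 24 mm thick, one on the floor and one at the top; a web 8 mm thick runs between them, centred on the flange width.


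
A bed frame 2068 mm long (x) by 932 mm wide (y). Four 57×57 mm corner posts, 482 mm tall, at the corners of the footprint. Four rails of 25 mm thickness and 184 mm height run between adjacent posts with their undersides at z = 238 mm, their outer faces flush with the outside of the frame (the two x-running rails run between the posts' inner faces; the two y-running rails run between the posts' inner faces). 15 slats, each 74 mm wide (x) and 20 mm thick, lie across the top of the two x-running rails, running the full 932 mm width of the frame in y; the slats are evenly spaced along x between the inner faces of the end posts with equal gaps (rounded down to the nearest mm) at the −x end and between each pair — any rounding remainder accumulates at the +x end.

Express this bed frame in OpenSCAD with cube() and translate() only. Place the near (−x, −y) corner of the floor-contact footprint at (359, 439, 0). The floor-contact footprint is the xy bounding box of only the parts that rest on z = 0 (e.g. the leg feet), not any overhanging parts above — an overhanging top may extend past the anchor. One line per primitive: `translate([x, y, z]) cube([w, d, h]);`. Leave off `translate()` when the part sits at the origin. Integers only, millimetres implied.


translate([359, 439, 0]) cube([57, 57, 482]);
translate([359, 1314, 0]) cube([57, 57, 482]);
translate([2370, 439, 0]) cube([57, 57, 482]);
translate([2370, 1314, 0]) cube([57, 57, 482]);
translate([416, 439, 238]) cube([1954, 25, 184]);
translate([416, 1346, 238]) cube([1954, 25, 184]);
translate([359, 496, 238]) cube([25, 818, 184]);
translate([2402, 496, 238]) cube([25, 818, 184]);
translate([468, 439, 422]) cube([74, 932, 20]);
translate([594, 439, 422]) cube([74, 932, 20]);
translate([720, 439, 422]) cube([74, 932, 20]);
translate([846, 439, 422]) cube([74, 932, 20]);
translate([972, 439, 422]) cube([74, 932, 20]);
translate([1098, 439, 422]) cube([74, 932, 20]);
translate([1224, 439, 422]) cube([74, 932, 20]);
translate([1350, 439, 422]) cube([74, 932, 20]);
translate([1476, 439, 422]) cube([74, 932, 20]);
translate([1602, 439, 422]) cube([74, 932, 20]);
translate([1728, 439, 422]) cube([74, 932, 20]);
translate([1854, 439, 422]) cube([74, 932, 20]);
translate([1980, 439, 422]) cube([74, 932, 20]);
translate([2106, 439, 422]) cube([74, 932, 20]);
translate([2232, 439, 422]) cube([74, 932, 20]);


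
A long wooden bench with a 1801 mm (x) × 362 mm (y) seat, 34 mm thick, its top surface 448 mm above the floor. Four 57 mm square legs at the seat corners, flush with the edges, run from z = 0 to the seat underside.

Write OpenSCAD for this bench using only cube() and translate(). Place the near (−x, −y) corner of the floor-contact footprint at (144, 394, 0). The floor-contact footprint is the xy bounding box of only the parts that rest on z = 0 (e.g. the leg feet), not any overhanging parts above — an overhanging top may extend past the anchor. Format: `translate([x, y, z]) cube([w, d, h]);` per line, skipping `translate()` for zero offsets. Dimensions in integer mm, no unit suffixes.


translate([144, 394, 414]) cube([1801, 362, 34]);
translate([144, 394, 0]) cube([57, 57, 414]);
translate([144, 699, 0]) cube([57, 57, 414]);
translate([1888, 394, 0]) cube([57, 57, 414]);
translate([1888, 699, 0]) cube([57, 57, 414]);


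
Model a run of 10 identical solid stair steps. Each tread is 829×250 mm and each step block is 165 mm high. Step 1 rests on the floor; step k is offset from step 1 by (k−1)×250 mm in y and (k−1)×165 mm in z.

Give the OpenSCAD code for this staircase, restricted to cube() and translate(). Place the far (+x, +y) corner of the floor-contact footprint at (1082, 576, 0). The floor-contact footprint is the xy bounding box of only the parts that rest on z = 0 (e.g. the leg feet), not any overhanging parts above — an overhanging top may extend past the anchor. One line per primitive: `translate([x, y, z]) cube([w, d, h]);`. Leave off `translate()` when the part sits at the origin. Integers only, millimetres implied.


translate([253, 326, 0]) cube([829, 250, 165]);
translate([253, 576, 165]) cube([829, 250, 165]);
translate([253, 826, 330]) cube([829, 250, 165]);
translate([253, 1076, 495]) cube([829, 250, 165]);
translate([253, 1326, 660]) cube([829, 250, 165]);
translate([253, 1576, 825]) cube([829, 250, 165]);
translate([253, 1826, 990]) cube([829, 250, 165]);
translate([253, 2076, 1155]) cube([829, 250, 165]);
translate([253, 2326, 1320]) cube([829, 250, 165]);
translate([253, 2576, 1485]) cube([829, 250, 165]);


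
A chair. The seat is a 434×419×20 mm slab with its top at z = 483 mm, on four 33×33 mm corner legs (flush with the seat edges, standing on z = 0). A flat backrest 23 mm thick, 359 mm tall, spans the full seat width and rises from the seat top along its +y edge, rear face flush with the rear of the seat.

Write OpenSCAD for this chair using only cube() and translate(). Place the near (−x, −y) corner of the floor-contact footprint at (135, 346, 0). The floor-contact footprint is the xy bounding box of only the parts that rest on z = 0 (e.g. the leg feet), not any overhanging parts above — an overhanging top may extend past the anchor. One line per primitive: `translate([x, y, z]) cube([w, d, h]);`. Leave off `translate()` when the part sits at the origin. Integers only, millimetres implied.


// leg_h = 483 - 20 = 463
translate([135, 346, 463]) cube([434, 419, 20]);
translate([135, 346, 0]) cube([33, 33, 463]);
translate([536, 346, 0]) cube([33, 33, 463]);
translate([135, 732, 0]) cube([33, 33, 463]);
translate([536, 732, 0]) cube([33, 33, 463]);
translate([135, 742, 483]) cube([434, 23, 359]);


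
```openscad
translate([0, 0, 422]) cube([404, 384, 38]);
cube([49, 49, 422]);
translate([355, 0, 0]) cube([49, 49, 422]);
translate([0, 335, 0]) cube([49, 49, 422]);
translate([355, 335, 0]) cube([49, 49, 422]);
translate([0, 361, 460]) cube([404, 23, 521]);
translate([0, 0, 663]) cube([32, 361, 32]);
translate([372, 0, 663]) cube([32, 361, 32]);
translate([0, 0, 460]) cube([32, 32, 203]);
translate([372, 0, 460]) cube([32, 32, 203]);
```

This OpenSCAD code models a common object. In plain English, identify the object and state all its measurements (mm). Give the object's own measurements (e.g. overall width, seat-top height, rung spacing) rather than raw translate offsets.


A chair. The seat is a 404×384×38 mm slab with its top at z = 460 mm, on four 49×49 mm corner legs (flush with the seat edges, standing on z = 0). A flat backrest 23 mm thick, 521 mm tall, spans the full seat width and rises from the seat top along its +y edge, rear face flush with the rear of the seat. Two armrests of 32×32 mm section run along each side from the seat's front edge to the front of the backrest, top faces 235 mm above the seat top and outer faces flush with the seat's x-edges; a 32×32 mm post under the front of each armrest stands on the seat at the front corner.


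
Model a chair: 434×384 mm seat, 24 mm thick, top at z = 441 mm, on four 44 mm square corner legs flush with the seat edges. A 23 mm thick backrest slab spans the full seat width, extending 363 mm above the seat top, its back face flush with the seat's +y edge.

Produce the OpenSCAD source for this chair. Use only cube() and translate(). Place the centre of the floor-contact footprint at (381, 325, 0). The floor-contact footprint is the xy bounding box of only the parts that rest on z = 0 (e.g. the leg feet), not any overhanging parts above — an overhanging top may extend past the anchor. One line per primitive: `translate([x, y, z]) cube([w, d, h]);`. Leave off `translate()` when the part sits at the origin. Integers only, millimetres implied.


translate([164, 133, 417]) cube([434, 384, 24]);
translate([164, 133, 0]) cube([44, 44, 417]);
translate([554, 133, 0]) cube([44, 44, 417]);
translate([164, 473, 0]) cube([44, 44, 417]);
translate([554, 473, 0]) cube([44, 44, 417]);
translate([164, 494, 441]) cube([434, 23, 363]);


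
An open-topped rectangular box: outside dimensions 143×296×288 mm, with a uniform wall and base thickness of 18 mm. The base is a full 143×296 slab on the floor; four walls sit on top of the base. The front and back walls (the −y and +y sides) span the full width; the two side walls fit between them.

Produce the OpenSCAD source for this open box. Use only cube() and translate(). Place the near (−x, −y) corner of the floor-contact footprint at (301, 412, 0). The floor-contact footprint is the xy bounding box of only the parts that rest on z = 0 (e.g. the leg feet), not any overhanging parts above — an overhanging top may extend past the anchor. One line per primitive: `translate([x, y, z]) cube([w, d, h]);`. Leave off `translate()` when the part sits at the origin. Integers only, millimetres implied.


translate([301, 412, 0]) cube([143, 296, 18]);
translate([301, 412, 18]) cube([143, 18, 270]);
translate([301, 690, 18]) cube([143, 18, 270]);
translate([301, 430, 18]) cube([18, 260, 270]);
translate([426, 430, 18]) cube([18, 260, 270]);


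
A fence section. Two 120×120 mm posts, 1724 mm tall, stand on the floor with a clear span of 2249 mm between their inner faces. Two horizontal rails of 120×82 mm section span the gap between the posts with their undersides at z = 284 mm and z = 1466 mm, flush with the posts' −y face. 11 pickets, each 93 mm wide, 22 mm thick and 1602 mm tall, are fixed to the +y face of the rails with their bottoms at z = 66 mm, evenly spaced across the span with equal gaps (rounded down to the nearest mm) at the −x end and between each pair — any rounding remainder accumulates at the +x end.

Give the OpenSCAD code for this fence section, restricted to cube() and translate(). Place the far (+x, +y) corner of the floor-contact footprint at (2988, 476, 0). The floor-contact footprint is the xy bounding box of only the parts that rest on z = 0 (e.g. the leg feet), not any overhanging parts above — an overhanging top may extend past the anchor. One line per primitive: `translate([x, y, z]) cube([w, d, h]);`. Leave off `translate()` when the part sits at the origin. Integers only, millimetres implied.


translate([499, 356, 0]) cube([120, 120, 1724]);
translate([2868, 356, 0]) cube([120, 120, 1724]);
translate([619, 356, 284]) cube([2249, 120, 82]);
translate([619, 356, 1466]) cube([2249, 120, 82]);
translate([721, 476, 66]) cube([93, 22, 1602]);
translate([916, 476, 66]) cube([93, 22, 1602]);
translate([1111, 476, 66]) cube([93, 22, 1602]);
translate([1306, 476, 66]) cube([93, 22, 1602]);
translate([1501, 476, 66]) cube([93, 22, 1602]);
translate([1696, 476, 66]) cube([93, 22, 1602]);
translate([1891, 476, 66]) cube([93, 22, 1602]);
translate([2086, 476, 66]) cube([93, 22, 1602]);
translate([2281, 476, 66]) cube([93, 22, 1602]);
translate([2476, 476, 66]) cube([93, 22, 1602]);
translate([2671, 476, 66]) cube([93, 22, 1602]);


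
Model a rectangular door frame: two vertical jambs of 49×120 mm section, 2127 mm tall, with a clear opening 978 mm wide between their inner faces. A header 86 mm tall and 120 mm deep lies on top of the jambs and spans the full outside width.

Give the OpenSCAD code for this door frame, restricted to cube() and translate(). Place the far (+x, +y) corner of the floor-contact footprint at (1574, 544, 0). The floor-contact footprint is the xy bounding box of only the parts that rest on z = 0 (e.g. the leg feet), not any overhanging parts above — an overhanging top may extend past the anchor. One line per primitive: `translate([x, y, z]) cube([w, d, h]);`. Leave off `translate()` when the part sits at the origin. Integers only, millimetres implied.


translate([498, 424, 0]) cube([49, 120, 2127]);
translate([1525, 424, 0]) cube([49, 120, 2127]);
translate([498, 424, 2127]) cube([1076, 120, 86]);


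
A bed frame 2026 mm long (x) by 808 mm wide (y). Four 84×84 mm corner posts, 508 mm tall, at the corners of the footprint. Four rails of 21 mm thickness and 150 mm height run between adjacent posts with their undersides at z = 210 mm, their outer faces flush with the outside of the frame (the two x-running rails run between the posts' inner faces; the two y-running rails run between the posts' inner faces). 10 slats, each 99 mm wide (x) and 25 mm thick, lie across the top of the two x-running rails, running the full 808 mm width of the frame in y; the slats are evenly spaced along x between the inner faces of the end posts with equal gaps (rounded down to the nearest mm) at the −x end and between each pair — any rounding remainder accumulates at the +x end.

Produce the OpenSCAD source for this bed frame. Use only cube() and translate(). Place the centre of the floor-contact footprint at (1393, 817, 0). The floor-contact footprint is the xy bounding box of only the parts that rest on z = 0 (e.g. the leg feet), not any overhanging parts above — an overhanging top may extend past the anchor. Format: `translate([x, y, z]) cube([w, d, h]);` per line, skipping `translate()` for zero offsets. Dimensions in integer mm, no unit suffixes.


translate([380, 413, 0]) cube([84, 84, 508]);
translate([380, 1137, 0]) cube([84, 84, 508]);
translate([2322, 413, 0]) cube([84, 84, 508]);
translate([2322, 1137, 0]) cube([84, 84, 508]);
translate([464, 413, 210]) cube([1858, 21, 150]);
translate([464, 1200, 210]) cube([1858, 21, 150]);
translate([380, 497, 210]) cube([21, 640, 150]);
translate([2385, 497, 210]) cube([21, 640, 150]);
translate([542, 413, 360]) cube([99, 808, 25]);
translate([719, 413, 360]) cube([99, 808, 25]);
translate([896, 413, 360]) cube([99, 808, 25]);
translate([1073, 413, 360]) cube([99, 808, 25]);
translate([1250, 413, 360]) cube([99, 808, 25]);
translate([1427, 413, 360]) cube([99, 808, 25]);
translate([1604, 413, 360]) cube([99, 808, 25]);
translate([1781, 413, 360]) cube([99, 808, 25]);
translate([1958, 413, 360]) cube([99, 808, 25]);
translate([2135, 413, 360]) cube([99, 808, 25]);


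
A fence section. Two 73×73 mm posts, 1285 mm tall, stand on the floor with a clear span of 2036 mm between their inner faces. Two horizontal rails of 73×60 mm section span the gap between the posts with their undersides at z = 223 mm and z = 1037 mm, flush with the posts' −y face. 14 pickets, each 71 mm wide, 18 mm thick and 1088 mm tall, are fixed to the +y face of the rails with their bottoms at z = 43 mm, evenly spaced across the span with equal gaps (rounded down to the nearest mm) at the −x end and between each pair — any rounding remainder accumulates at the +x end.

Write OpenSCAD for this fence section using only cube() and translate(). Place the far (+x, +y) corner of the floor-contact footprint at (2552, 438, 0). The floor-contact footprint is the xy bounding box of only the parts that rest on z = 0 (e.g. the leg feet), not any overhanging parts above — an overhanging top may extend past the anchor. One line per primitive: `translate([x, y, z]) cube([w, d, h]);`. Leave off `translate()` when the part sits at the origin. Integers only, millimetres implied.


translate([370, 365, 0]) cube([73, 73, 1285]);
translate([2479, 365, 0]) cube([73, 73, 1285]);
translate([443, 365, 223]) cube([2036, 73, 60]);
translate([443, 365, 1037]) cube([2036, 73, 60]);
translate([512, 438, 43]) cube([71, 18, 1088]);
translate([652, 438, 43]) cube([71, 18, 1088]);
translate([792, 438, 43]) cube([71, 18, 1088]);
translate([932, 438, 43]) cube([71, 18, 1088]);
translate([1072, 438, 43]) cube([71, 18, 1088]);
translate([1212, 438, 43]) cube([71, 18, 1088]);
translate([1352, 438, 43]) cube([71, 18, 1088]);
translate([1492, 438, 43]) cube([71, 18, 1088]);
translate([1632, 438, 43]) cube([71, 18, 1088]);
translate([1772, 438, 43]) cube([71, 18, 1088]);
translate([1912, 438, 43]) cube([71, 18, 1088]);
translate([2052, 438, 43]) cube([71, 18, 1088]);
translate([2192, 438, 43]) cube([71, 18, 1088]);
translate([2332, 438, 43]) cube([71, 18, 1088]);


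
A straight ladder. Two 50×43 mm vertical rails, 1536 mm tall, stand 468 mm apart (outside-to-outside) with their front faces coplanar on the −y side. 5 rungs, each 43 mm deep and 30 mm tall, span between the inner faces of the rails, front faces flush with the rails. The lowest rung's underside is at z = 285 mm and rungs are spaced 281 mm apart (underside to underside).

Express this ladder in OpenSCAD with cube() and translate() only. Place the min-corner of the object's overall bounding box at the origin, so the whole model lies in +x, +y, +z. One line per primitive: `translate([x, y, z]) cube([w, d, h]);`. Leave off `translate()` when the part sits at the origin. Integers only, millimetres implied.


cube([50, 43, 1536]);
translate([418, 0, 0]) cube([50, 43, 1536]);
translate([50, 0, 285]) cube([368, 43, 30]);
translate([50, 0, 566]) cube([368, 43, 30]);
translate([50, 0, 847]) cube([368, 43, 30]);
translate([50, 0, 1128]) cube([368, 43, 30]);
translate([50, 0, 1409]) cube([368, 43, 30]);


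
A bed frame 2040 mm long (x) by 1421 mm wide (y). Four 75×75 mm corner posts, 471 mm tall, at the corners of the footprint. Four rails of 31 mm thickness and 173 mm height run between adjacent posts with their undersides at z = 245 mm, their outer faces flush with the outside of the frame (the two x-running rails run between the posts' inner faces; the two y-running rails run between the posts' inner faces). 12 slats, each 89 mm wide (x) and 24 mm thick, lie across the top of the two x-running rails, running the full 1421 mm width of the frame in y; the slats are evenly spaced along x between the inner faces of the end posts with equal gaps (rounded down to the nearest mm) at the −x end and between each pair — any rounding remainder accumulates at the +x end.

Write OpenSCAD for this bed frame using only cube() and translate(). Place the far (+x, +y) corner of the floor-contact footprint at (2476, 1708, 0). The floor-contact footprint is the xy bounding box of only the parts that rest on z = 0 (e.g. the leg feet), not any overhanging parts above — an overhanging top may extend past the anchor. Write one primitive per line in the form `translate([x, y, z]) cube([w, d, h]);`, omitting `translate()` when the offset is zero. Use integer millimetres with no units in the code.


// slat z = rail_z + rail_h = 245 + 173 = 418
// slat gap = ⌊(1890 − 12·89) / 13⌋ = 63
translate([436, 287, 0]) cube([75, 75, 471]);
translate([436, 1633, 0]) cube([75, 75, 471]);
translate([2401, 287, 0]) cube([75, 75, 471]);
translate([2401, 1633, 0]) cube([75, 75, 471]);
translate([511, 287, 245]) cube([1890, 31, 173]);
translate([511, 1677, 245]) cube([1890, 31, 173]);
translate([436, 362, 245]) cube([31, 1271, 173]);
translate([2445, 362, 245]) cube([31, 1271, 173]);
translate([574, 287, 418]) cube([89, 1421, 24]);
translate([726, 287, 418]) cube([89, 1421, 24]);
translate([878, 287, 418]) cube([89, 1421, 24]);
translate([1030, 287, 418]) cube([89, 1421, 24]);
translate([1182, 287, 418]) cube([89, 1421, 24]);
translate([1334, 287, 418]) cube([89, 1421, 24]);
translate([1486, 287, 418]) cube([89, 1421, 24]);
translate([1638, 287, 418]) cube([89, 1421, 24]);
translate([1790, 287, 418]) cube([89, 1421, 24]);
translate([1942, 287, 418]) cube([89, 1421, 24]);
translate([2094, 287, 418]) cube([89, 1421, 24]);
translate([2246, 287, 418]) cube([89, 1421, 24]);


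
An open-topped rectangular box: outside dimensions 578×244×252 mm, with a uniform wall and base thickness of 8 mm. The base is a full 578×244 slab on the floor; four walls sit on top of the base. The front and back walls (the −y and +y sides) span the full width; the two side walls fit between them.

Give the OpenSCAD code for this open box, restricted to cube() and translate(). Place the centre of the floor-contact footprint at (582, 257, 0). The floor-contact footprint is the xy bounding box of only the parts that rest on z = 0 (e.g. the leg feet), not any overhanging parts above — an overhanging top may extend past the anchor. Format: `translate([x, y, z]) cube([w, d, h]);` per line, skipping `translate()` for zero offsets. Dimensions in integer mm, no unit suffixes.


translate([293, 135, 0]) cube([578, 244, 8]);
translate([293, 135, 8]) cube([578, 8, 244]);
translate([293, 371, 8]) cube([578, 8, 244]);
translate([293, 143, 8]) cube([8, 228, 244]);
translate([863, 143, 8]) cube([8, 228, 244]);


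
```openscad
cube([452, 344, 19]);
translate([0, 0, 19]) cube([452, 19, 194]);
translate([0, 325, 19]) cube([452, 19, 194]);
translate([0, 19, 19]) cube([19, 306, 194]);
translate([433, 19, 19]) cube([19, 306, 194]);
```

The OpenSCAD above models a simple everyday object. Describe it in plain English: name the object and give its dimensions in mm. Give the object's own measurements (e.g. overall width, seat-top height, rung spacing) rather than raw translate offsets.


An open-topped rectangular box: outside dimensions 452×344×213 mm, with a uniform wall and base thickness of 19 mm. The base is a full 452×344 slab on the floor; four walls sit on top of the base. The front and back walls (the −y and +y sides) span the full width; the two side walls fit between them.


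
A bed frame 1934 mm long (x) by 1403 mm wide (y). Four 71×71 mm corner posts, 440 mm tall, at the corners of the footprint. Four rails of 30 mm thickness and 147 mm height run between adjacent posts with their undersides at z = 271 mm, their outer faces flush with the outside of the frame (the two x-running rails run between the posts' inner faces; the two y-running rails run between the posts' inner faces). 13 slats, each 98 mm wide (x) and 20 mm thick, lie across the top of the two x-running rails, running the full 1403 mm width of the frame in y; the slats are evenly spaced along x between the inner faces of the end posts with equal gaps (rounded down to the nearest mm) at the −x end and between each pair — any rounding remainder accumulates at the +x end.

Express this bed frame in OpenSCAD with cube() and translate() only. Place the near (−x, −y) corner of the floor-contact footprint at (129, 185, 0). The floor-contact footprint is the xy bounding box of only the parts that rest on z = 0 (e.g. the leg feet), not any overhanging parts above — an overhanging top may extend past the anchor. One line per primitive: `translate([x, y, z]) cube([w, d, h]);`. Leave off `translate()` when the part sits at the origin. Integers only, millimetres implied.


translate([129, 185, 0]) cube([71, 71, 440]);
translate([129, 1517, 0]) cube([71, 71, 440]);
translate([1992, 185, 0]) cube([71, 71, 440]);
translate([1992, 1517, 0]) cube([71, 71, 440]);
translate([200, 185, 271]) cube([1792, 30, 147]);
translate([200, 1558, 271]) cube([1792, 30, 147]);
translate([129, 256, 271]) cube([30, 1261, 147]);
translate([2033, 256, 271]) cube([30, 1261, 147]);
translate([237, 185, 418]) cube([98, 1403, 20]);
translate([372, 185, 418]) cube([98, 1403, 20]);
translate([507, 185, 418]) cube([98, 1403, 20]);
translate([642, 185, 418]) cube([98, 1403, 20]);
translate([777, 185, 418]) cube([98, 1403, 20]);
translate([912, 185, 418]) cube([98, 1403, 20]);
translate([1047, 185, 418]) cube([98, 1403, 20]);
translate([1182, 185, 418]) cube([98, 1403, 20]);
translate([1317, 185, 418]) cube([98, 1403, 20]);
translate([1452, 185, 418]) cube([98, 1403, 20]);
translate([1587, 185, 418]) cube([98, 1403, 20]);
translate([1722, 185, 418]) cube([98, 1403, 20]);
translate([1857, 185, 418]) cube([98, 1403, 20]);


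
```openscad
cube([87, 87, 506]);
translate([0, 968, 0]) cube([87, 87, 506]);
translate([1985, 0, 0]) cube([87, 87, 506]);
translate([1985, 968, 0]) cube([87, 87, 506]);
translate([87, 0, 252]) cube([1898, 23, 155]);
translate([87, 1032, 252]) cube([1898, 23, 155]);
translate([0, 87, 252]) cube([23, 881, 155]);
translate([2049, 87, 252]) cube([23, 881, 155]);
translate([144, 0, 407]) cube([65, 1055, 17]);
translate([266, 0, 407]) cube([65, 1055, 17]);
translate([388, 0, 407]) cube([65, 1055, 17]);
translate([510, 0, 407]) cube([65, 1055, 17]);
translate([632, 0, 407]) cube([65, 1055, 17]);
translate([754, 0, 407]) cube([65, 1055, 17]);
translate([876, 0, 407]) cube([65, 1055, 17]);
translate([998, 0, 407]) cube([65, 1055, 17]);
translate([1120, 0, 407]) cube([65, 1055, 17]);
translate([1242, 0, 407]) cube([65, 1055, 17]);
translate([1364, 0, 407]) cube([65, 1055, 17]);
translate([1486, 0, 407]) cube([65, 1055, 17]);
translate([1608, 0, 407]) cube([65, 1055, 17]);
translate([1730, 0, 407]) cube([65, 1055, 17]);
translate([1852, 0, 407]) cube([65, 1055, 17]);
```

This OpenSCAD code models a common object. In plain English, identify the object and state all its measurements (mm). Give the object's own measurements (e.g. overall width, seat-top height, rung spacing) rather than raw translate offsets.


A bed frame 2072 mm long (x) by 1055 mm wide (y). Four 87×87 mm corner posts, 506 mm tall, at the corners of the footprint. Four rails of 23 mm thickness and 155 mm height run between adjacent posts with their undersides at z = 252 mm, their outer faces flush with the outside of the frame (the two x-running rails run between the posts' inner faces; the two y-running rails run between the posts' inner faces). 15 slats, each 65 mm wide (x) and 17 mm thick, lie across the top of the two x-running rails, running the full 1055 mm width of the frame in y; along x they sit between the end posts with a 57 mm gap after the −x posts and between neighbouring slats, leaving 68 mm before the +x posts.


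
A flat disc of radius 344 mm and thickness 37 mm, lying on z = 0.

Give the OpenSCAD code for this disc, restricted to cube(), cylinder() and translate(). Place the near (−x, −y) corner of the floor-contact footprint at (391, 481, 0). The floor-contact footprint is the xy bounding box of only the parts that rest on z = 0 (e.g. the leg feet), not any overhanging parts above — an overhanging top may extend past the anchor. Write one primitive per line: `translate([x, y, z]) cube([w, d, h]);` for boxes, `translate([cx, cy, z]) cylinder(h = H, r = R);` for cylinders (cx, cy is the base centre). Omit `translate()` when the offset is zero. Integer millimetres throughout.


translate([735, 825, 0]) cylinder(h = 37, r = 344);


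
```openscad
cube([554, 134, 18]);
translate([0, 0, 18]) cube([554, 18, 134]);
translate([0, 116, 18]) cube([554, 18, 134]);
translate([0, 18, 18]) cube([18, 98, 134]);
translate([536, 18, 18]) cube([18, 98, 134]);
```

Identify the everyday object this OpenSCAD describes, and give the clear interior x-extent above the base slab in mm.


An open box. The internal width is 518 mm.

A 554×134 base slab with four walls standing on it — an open box. The base is 554 mm wide and the walls are 18 mm thick, so the internal width is 554 − 2 × 18 = 518 mm.


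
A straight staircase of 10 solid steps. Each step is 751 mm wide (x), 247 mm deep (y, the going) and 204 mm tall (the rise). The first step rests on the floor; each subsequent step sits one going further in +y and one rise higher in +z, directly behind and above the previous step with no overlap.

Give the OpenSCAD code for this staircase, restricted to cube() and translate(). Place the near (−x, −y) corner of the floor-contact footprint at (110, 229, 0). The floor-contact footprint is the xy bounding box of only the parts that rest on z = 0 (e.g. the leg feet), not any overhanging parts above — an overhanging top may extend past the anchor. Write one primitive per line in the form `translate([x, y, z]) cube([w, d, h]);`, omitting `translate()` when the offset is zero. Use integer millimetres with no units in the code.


translate([110, 229, 0]) cube([751, 247, 204]);
translate([110, 476, 204]) cube([751, 247, 204]);
translate([110, 723, 408]) cube([751, 247, 204]);
translate([110, 970, 612]) cube([751, 247, 204]);
translate([110, 1217, 816]) cube([751, 247, 204]);
translate([110, 1464, 1020]) cube([751, 247, 204]);
translate([110, 1711, 1224]) cube([751, 247, 204]);
translate([110, 1958, 1428]) cube([751, 247, 204]);
translate([110, 2205, 1632]) cube([751, 247, 204]);
translate([110, 2452, 1836]) cube([751, 247, 204]);


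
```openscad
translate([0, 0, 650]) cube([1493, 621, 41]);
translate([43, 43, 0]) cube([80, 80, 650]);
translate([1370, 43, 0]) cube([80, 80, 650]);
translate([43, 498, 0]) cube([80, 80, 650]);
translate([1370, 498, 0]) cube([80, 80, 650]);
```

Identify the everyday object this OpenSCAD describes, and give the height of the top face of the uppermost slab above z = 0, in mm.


A table. The table height is 691 mm.

A 1493×621×41 slab sits at z = 650 on four 80 mm square posts — a table. The top surface is at 650 + 41 = 691 mm.


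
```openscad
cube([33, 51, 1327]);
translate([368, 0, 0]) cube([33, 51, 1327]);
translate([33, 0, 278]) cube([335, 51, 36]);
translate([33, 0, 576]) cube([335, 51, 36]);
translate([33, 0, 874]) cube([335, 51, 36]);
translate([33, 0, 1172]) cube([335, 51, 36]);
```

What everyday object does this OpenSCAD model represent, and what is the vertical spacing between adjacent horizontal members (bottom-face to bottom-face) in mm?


A ladder. The rung spacing is 298 mm.

Two tall 33×51 posts with 4 short bars between them — a ladder. Adjacent rungs sit at z = 278 and z = 576, so the spacing is 576 − 278 = 298 mm.


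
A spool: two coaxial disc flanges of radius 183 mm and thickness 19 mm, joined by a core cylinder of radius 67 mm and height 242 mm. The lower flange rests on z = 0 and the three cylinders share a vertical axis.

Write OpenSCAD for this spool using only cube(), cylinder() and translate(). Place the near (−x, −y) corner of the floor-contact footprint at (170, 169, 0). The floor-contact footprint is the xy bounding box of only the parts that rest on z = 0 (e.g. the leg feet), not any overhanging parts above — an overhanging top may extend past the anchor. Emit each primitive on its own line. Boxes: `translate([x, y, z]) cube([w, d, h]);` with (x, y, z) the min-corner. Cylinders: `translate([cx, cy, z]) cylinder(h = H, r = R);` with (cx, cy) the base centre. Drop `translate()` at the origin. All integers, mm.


translate([353, 352, 0]) cylinder(h = 19, r = 183);
translate([353, 352, 19]) cylinder(h = 242, r = 67);
translate([353, 352, 261]) cylinder(h = 19, r = 183);


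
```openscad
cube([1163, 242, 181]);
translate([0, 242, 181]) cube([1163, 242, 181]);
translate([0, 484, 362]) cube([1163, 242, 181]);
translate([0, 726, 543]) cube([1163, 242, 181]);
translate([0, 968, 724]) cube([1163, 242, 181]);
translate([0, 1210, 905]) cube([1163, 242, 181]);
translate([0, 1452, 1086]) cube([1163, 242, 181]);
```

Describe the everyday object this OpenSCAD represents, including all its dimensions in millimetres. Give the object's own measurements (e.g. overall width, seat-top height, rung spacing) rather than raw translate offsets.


A straight staircase of 7 solid steps. Each step is 1163 mm wide (x), 242 mm deep (y, the going) and 181 mm tall (the rise). The first step rests on the floor; each subsequent step sits one going further in +y and one rise higher in +z, directly behind and above the previous step with no overlap.


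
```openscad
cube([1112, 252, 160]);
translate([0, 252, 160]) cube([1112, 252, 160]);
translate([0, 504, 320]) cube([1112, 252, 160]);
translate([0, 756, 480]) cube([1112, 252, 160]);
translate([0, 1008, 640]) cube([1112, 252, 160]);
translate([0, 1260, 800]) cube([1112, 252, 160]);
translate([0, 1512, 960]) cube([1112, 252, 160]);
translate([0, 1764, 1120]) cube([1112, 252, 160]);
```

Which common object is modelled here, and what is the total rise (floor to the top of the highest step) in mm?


A staircase. The total rise is 1280 mm.

8 identical blocks, each offset up and back from the previous — a staircase. Each step is 160 mm tall and there are 8 of them, so the total rise is 8 × 160 = 1280 mm.


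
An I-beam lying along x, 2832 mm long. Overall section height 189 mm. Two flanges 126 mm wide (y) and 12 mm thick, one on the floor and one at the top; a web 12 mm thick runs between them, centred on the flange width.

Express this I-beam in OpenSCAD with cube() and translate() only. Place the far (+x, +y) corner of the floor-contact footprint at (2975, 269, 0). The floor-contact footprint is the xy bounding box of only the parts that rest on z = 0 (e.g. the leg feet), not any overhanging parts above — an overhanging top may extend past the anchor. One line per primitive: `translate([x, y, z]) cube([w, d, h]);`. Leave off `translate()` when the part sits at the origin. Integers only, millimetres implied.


translate([143, 143, 0]) cube([2832, 126, 12]);
translate([143, 200, 12]) cube([2832, 12, 165]);
translate([143, 143, 177]) cube([2832, 126, 12]);


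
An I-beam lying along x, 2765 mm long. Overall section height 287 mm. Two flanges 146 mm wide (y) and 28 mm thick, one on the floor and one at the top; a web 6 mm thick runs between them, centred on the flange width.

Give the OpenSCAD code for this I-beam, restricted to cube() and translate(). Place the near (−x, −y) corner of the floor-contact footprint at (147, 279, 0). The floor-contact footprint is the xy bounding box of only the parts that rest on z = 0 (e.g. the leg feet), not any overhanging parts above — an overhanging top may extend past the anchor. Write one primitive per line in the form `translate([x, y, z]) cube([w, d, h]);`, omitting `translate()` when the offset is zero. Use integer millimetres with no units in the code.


translate([147, 279, 0]) cube([2765, 146, 28]);
translate([147, 349, 28]) cube([2765, 6, 231]);
translate([147, 279, 259]) cube([2765, 146, 28]);
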